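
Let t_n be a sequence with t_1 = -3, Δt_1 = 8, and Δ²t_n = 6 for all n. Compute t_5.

65

Build the table forward from the leading diagonal:
D2: 6, 6, 6, 6, 6
D1: 8, 14, 20, 26, 32
t: -3, 5, 19, 39, 65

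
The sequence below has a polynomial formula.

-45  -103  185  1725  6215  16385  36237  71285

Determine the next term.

128795

D1: -58  288  1540  4490  10170  19852  35048
D2: 346  1252  2950  5680  9682  15196
D3: 906  1698  2730  4002  5514
D4: 792  1032  1272  1512
D5: 240  240  240
Fifth differences constant at 240.
1512 + 240 = 1752;  5514 + 1752 = 7266;  15196 + 7266 = 22462;  35048 + 22462 = 57510;  71285 + 57510 = 128795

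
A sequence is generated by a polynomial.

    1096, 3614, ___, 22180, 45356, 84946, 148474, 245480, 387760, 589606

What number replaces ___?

9670

Using the last 7 terms:
Δ: 23176, 39590, 63528, 97006, 142280, 201846
Δ²: 16414, 23938, 33478, 45274, 59566
Δ³: 7524, 9540, 11796, 14292
Δ⁴: 2016, 2256, 2496
Δ⁵: 240, 240
Constant fifth difference = 240.
Extend backward: 2016 − 240 = 1776;  7524 − 1776 = 5748;  16414 − 5748 = 10666;  23176 − 10666 = 12510;  22180 − 12510 = 9670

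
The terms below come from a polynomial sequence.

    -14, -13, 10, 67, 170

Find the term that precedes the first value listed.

First differences: 1  23  57  103
Second differences: 22  34  46
Third differences: 12  12
The third differences are constant at 12.
Work back: 22 − 12 = 10;  1 − 10 = -9;  -14 + 9 = -5

-5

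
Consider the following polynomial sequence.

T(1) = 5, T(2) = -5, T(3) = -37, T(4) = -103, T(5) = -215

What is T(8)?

-947

D1: -10, -32, -66, -112
D2: -22, -34, -46
D3: -12, -12
The third differences are constant (-12).
-46 − 12 = -58;  -112 − 58 = -170;  -215 − 170 = -385
-58 − 12 = -70;  -170 − 70 = -240;  -385 − 240 = -625
-70 − 12 = -82;  -240 − 82 = -322;  -625 − 322 = -947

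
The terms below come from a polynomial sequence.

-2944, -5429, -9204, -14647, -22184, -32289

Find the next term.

Δ: -2485 , -3775 , -5443 , -7537 , -10105
Δ²: -1290 , -1668 , -2094 , -2568
Δ³: -378 , -426 , -474
Δ⁴: -48 , -48
Constant fourth difference = -48, so extend:
-474 − 48 = -522;  -2568 − 522 = -3090;  -10105 − 3090 = -13195;  -32289 − 13195 = -45484

-45484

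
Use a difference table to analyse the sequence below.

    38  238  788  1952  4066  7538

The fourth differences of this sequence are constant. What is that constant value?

First differences: 200, 550, 1164, 2114, 3472
Second differences: 350, 614, 950, 1358
Third differences: 264, 336, 408
Fourth differences: 72, 72

72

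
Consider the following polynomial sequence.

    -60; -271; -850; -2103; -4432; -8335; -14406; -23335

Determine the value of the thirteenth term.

-141720

First differences: -211, -579, -1253, -2329, -3903, -6071, -8929
Second differences: -368, -674, -1076, -1574, -2168, -2858
Third differences: -306, -402, -498, -594, -690
Fourth differences: -96, -96, -96, -96
Constant fourth difference = -96, so extend:
-690 − 96 = -786;  -2858 − 786 = -3644;  -8929 − 3644 = -12573;  -23335 − 12573 = -35908
-786 − 96 = -882;  -3644 − 882 = -4526;  -12573 − 4526 = -17099;  -35908 − 17099 = -53007
-882 − 96 = -978;  -4526 − 978 = -5504;  -17099 − 5504 = -22603;  -53007 − 22603 = -75610
-978 − 96 = -1074;  -5504 − 1074 = -6578;  -22603 − 6578 = -29181;  -75610 − 29181 = -104791
-1074 − 96 = -1170;  -6578 − 1170 = -7748;  -29181 − 7748 = -36929;  -104791 − 36929 = -141720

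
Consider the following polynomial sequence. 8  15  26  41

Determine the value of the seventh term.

110

Δ: 7, 11, 15
Δ²: 4, 4
Constant second difference = 4, so extend:
15 + 4 = 19;  41 + 19 = 60
19 + 4 = 23;  60 + 23 = 83
23 + 4 = 27;  83 + 27 = 110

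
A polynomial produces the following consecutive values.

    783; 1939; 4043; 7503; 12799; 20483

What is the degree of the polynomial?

D1: 1156, 2104, 3460, 5296, 7684
D2: 948, 1356, 1836, 2388
D3: 408, 480, 552
D4: 72, 72
The fourth differences are constant, so the polynomial has degree 4.

4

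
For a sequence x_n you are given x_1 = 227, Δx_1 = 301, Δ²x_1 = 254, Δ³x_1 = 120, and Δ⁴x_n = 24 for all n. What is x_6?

Build the table forward from the leading diagonal:
Δ⁴: 24  24  24  24  24  24
Δ³: 120  144  168  192  216  240
Δ²: 254  374  518  686  878  1094
Δ: 301  555  929  1447  2133  3011
x: 227  528  1083  2012  3459  5592

5592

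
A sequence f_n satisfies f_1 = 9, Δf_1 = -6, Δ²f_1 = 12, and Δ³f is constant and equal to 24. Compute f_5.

Build the table forward from the leading diagonal:
Third differences: 24, 24, 24, 24, 24
Second differences: 12, 36, 60, 84, 108
First differences: -6, 6, 42, 102, 186
f: 9, 3, 9, 51, 153

153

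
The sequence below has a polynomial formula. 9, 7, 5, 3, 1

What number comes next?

-1

Δ: -2  -2  -2  -2
First differences constant at -2.
1 − 2 = -1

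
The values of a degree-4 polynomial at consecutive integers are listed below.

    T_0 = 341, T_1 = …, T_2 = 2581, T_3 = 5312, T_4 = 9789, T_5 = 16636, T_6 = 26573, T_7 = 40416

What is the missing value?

Using the last 6 terms:
2731, 4477, 6847, 9937, 13843
1746, 2370, 3090, 3906
624, 720, 816
96, 96
Constant fourth difference = 96.
Extend backward: 624 − 96 = 528;  1746 − 528 = 1218;  2731 − 1218 = 1513;  2581 − 1513 = 1068

1068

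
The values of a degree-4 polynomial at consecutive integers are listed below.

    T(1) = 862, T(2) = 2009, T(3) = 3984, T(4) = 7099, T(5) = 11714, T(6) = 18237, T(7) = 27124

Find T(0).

279

First differences: 1147, 1975, 3115, 4615, 6523, 8887
Second differences: 828, 1140, 1500, 1908, 2364
Third differences: 312, 360, 408, 456
Fourth differences: 48, 48, 48
The fourth differences are constant at 48.
Work back: 312 − 48 = 264;  828 − 264 = 564;  1147 − 564 = 583;  862 − 583 = 279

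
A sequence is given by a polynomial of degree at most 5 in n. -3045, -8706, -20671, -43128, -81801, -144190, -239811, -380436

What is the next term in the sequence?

-580333

-5661 , -11965 , -22457 , -38673 , -62389 , -95621 , -140625
-6304 , -10492 , -16216 , -23716 , -33232 , -45004
-4188 , -5724 , -7500 , -9516 , -11772
-1536 , -1776 , -2016 , -2256
-240 , -240 , -240
The fifth differences are constant (-240).
-2256 − 240 = -2496;  -11772 − 2496 = -14268;  -45004 − 14268 = -59272;  -140625 − 59272 = -199897;  -380436 − 199897 = -580333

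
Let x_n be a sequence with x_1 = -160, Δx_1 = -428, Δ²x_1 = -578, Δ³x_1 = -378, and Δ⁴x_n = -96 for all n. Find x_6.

Build the table forward from the leading diagonal:
Fourth differences: -96, -96, -96, -96, -96, -96
Third differences: -378, -474, -570, -666, -762, -858
Second differences: -578, -956, -1430, -2000, -2666, -3428
First differences: -428, -1006, -1962, -3392, -5392, -8058
x: -160, -588, -1594, -3556, -6948, -12340

-12340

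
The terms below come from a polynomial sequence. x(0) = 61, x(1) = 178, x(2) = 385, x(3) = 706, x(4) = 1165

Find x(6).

117  207  321  459
90  114  138
24  24
Third differences constant at 24.
138 + 24 = 162;  459 + 162 = 621;  1165 + 621 = 1786
162 + 24 = 186;  621 + 186 = 807;  1786 + 807 = 2593

2593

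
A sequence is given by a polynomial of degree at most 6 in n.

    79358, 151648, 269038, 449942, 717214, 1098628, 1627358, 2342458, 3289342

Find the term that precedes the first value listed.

37714

Δ: 72290, 117390, 180904, 267272, 381414, 528730, 715100, 946884
Δ²: 45100, 63514, 86368, 114142, 147316, 186370, 231784
Δ³: 18414, 22854, 27774, 33174, 39054, 45414
Δ⁴: 4440, 4920, 5400, 5880, 6360
Δ⁵: 480, 480, 480, 480
The fifth differences are constant at 480.
Work back: 4440 − 480 = 3960;  18414 − 3960 = 14454;  45100 − 14454 = 30646;  72290 − 30646 = 41644;  79358 − 41644 = 37714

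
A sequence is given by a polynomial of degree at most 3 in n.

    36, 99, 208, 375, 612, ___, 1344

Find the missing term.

Using the first 5 terms:
63  109  167  237
46  58  70
12  12
Constant third difference = 12.
Extend forward: 70 + 12 = 82;  237 + 82 = 319;  612 + 319 = 931

931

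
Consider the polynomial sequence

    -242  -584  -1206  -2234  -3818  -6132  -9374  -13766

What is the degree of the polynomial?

-342, -622, -1028, -1584, -2314, -3242, -4392
-280, -406, -556, -730, -928, -1150
-126, -150, -174, -198, -222
-24, -24, -24, -24
The fourth differences are constant, so the polynomial has degree 4.

4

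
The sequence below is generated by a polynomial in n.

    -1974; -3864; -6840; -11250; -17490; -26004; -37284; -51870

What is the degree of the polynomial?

Δ: -1890, -2976, -4410, -6240, -8514, -11280, -14586
Δ²: -1086, -1434, -1830, -2274, -2766, -3306
Δ³: -348, -396, -444, -492, -540
Δ⁴: -48, -48, -48, -48
The fourth differences are constant, so the polynomial has degree 4.

4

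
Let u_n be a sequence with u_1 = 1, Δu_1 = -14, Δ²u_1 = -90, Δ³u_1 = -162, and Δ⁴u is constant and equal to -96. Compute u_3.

Build the table forward from the leading diagonal:
Fourth differences: -96, -96, -96
Third differences: -162, -258, -354
Second differences: -90, -252, -510
First differences: -14, -104, -356
u: 1, -13, -117

-117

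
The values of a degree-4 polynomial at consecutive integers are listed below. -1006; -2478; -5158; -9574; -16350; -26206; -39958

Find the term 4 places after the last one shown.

First differences: -1472 , -2680 , -4416 , -6776 , -9856 , -13752
Second differences: -1208 , -1736 , -2360 , -3080 , -3896
Third differences: -528 , -624 , -720 , -816
Fourth differences: -96 , -96 , -96
Fourth differences constant at -96.
-816 − 96 = -912;  -3896 − 912 = -4808;  -13752 − 4808 = -18560;  -39958 − 18560 = -58518
-912 − 96 = -1008;  -4808 − 1008 = -5816;  -18560 − 5816 = -24376;  -58518 − 24376 = -82894
-1008 − 96 = -1104;  -5816 − 1104 = -6920;  -24376 − 6920 = -31296;  -82894 − 31296 = -114190
-1104 − 96 = -1200;  -6920 − 1200 = -8120;  -31296 − 8120 = -39416;  -114190 − 39416 = -153606

-153606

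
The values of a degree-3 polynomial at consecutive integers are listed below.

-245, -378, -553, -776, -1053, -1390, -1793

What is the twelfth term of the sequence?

-5008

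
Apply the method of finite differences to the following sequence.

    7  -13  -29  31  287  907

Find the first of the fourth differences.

48

D1: -20, -16, 60, 256, 620
D2: 4, 76, 196, 364
D3: 72, 120, 168
D4: 48, 48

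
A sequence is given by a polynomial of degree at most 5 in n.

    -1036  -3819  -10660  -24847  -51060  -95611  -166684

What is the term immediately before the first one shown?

First differences: -2783  -6841  -14187  -26213  -44551  -71073
Second differences: -4058  -7346  -12026  -18338  -26522
Third differences: -3288  -4680  -6312  -8184
Fourth differences: -1392  -1632  -1872
Fifth differences: -240  -240
The fifth differences are constant at -240.
Work back: -1392 + 240 = -1152;  -3288 + 1152 = -2136;  -4058 + 2136 = -1922;  -2783 + 1922 = -861;  -1036 + 861 = -175

-175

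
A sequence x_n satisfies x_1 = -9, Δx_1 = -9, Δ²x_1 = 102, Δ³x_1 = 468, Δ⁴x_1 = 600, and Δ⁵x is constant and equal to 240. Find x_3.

75

Build the table forward from the leading diagonal:
Δ⁵: 240  240  240
Δ⁴: 600  840  1080
Δ³: 468  1068  1908
Δ²: 102  570  1638
Δ: -9  93  663
x: -9  -18  75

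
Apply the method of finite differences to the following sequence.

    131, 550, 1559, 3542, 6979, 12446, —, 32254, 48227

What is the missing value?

Using the first 6 terms:
D1: 419  1009  1983  3437  5467
D2: 590  974  1454  2030
D3: 384  480  576
D4: 96  96
Constant fourth difference = 96.
Extend forward: 576 + 96 = 672;  2030 + 672 = 2702;  5467 + 2702 = 8169;  12446 + 8169 = 20615

20615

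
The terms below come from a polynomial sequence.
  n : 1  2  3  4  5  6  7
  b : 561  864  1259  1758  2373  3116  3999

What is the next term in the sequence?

D1: 303, 395, 499, 615, 743, 883
D2: 92, 104, 116, 128, 140
D3: 12, 12, 12, 12
Constant third difference = 12, so extend:
140 + 12 = 152;  883 + 152 = 1035;  3999 + 1035 = 5034

5034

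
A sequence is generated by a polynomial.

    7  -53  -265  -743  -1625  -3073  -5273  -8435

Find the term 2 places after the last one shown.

-18605

D1: -60, -212, -478, -882, -1448, -2200, -3162
D2: -152, -266, -404, -566, -752, -962
D3: -114, -138, -162, -186, -210
D4: -24, -24, -24, -24
Constant fourth difference = -24, so extend:
-210 − 24 = -234;  -962 − 234 = -1196;  -3162 − 1196 = -4358;  -8435 − 4358 = -12793
-234 − 24 = -258;  -1196 − 258 = -1454;  -4358 − 1454 = -5812;  -12793 − 5812 = -18605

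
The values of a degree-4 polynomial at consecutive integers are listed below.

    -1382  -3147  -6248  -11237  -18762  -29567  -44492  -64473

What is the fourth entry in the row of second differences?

First differences: -1765, -3101, -4989, -7525, -10805, -14925, -19981
Second differences: -1336, -1888, -2536, -3280, -4120, -5056
Third differences: -552, -648, -744, -840, -936
Fourth differences: -96, -96, -96, -96

-3280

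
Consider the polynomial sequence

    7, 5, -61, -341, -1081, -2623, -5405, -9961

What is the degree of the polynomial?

First differences: -2, -66, -280, -740, -1542, -2782, -4556
Second differences: -64, -214, -460, -802, -1240, -1774
Third differences: -150, -246, -342, -438, -534
Fourth differences: -96, -96, -96, -96
The fourth differences are constant, so the polynomial has degree 4.

4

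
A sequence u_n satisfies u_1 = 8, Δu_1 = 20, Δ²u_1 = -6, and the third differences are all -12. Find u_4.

38

Build the table forward from the leading diagonal:
Third differences: -12  -12  -12  -12
Second differences: -6  -18  -30  -42
First differences: 20  14  -4  -34
u: 8  28  42  38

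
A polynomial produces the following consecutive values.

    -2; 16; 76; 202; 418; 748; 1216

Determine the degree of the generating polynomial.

Δ: 18, 60, 126, 216, 330, 468
Δ²: 42, 66, 90, 114, 138
Δ³: 24, 24, 24, 24
The third differences are constant, so the polynomial has degree 3.

3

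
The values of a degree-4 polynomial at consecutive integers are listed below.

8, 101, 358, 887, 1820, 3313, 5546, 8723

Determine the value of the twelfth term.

35791

First differences: 93, 257, 529, 933, 1493, 2233, 3177
Second differences: 164, 272, 404, 560, 740, 944
Third differences: 108, 132, 156, 180, 204
Fourth differences: 24, 24, 24, 24
The fourth differences are constant (24).
204 + 24 = 228;  944 + 228 = 1172;  3177 + 1172 = 4349;  8723 + 4349 = 13072
228 + 24 = 252;  1172 + 252 = 1424;  4349 + 1424 = 5773;  13072 + 5773 = 18845
252 + 24 = 276;  1424 + 276 = 1700;  5773 + 1700 = 7473;  18845 + 7473 = 26318
276 + 24 = 300;  1700 + 300 = 2000;  7473 + 2000 = 9473;  26318 + 9473 = 35791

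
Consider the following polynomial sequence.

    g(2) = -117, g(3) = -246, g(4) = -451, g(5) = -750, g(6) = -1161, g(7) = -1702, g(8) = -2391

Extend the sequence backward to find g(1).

Δ: -129, -205, -299, -411, -541, -689
Δ²: -76, -94, -112, -130, -148
Δ³: -18, -18, -18, -18
The third differences are constant at -18.
Work back: -76 + 18 = -58;  -129 + 58 = -71;  -117 + 71 = -46

-46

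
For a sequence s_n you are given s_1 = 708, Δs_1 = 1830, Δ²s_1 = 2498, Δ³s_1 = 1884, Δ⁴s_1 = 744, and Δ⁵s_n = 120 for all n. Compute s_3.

6866

Build the table forward from the leading diagonal:
D5: 120, 120, 120
D4: 744, 864, 984
D3: 1884, 2628, 3492
D2: 2498, 4382, 7010
D1: 1830, 4328, 8710
s: 708, 2538, 6866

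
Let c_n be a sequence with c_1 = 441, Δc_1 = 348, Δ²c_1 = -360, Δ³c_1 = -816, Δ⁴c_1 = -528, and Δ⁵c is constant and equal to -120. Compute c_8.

-54243

Build the table forward from the leading diagonal:
Fifth differences: -120, -120, -120, -120, -120, -120, -120, -120
Fourth differences: -528, -648, -768, -888, -1008, -1128, -1248, -1368
Third differences: -816, -1344, -1992, -2760, -3648, -4656, -5784, -7032
Second differences: -360, -1176, -2520, -4512, -7272, -10920, -15576, -21360
First differences: 348, -12, -1188, -3708, -8220, -15492, -26412, -41988
c: 441, 789, 777, -411, -4119, -12339, -27831, -54243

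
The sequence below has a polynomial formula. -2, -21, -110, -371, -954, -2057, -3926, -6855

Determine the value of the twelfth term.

-36731

-19  -89  -261  -583  -1103  -1869  -2929
-70  -172  -322  -520  -766  -1060
-102  -150  -198  -246  -294
-48  -48  -48  -48
The fourth differences are constant (-48).
-294 − 48 = -342;  -1060 − 342 = -1402;  -2929 − 1402 = -4331;  -6855 − 4331 = -11186
-342 − 48 = -390;  -1402 − 390 = -1792;  -4331 − 1792 = -6123;  -11186 − 6123 = -17309
-390 − 48 = -438;  -1792 − 438 = -2230;  -6123 − 2230 = -8353;  -17309 − 8353 = -25662
-438 − 48 = -486;  -2230 − 486 = -2716;  -8353 − 2716 = -11069;  -25662 − 11069 = -36731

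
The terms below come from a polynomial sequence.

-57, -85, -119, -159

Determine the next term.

-28 , -34 , -40
-6 , -6
The second differences are constant (-6).
-40 − 6 = -46;  -159 − 46 = -205

-205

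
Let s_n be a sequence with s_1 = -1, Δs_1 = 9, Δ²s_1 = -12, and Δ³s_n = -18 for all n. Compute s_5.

-109

Build the table forward from the leading diagonal:
D3: -18  -18  -18  -18  -18
D2: -12  -30  -48  -66  -84
D1: 9  -3  -33  -81  -147
s: -1  8  5  -28  -109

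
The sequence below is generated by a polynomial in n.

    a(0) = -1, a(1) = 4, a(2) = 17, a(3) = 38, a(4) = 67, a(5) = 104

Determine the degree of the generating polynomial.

2

5, 13, 21, 29, 37
8, 8, 8, 8
The second differences are constant, so the polynomial has degree 2.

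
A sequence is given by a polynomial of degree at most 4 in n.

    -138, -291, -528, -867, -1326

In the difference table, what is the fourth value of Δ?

First differences: -153, -237, -339, -459
Second differences: -84, -102, -120
Third differences: -18, -18

-459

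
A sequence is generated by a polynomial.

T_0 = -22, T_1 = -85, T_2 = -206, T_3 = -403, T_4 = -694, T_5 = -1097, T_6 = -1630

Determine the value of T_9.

-63, -121, -197, -291, -403, -533
-58, -76, -94, -112, -130
-18, -18, -18, -18
Third differences constant at -18.
-130 − 18 = -148;  -533 − 148 = -681;  -1630 − 681 = -2311
-148 − 18 = -166;  -681 − 166 = -847;  -2311 − 847 = -3158
-166 − 18 = -184;  -847 − 184 = -1031;  -3158 − 1031 = -4189

-4189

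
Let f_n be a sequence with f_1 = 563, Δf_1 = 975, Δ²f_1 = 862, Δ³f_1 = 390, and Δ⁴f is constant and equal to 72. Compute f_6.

Build the table forward from the leading diagonal:
Δ⁴: 72, 72, 72, 72, 72, 72
Δ³: 390, 462, 534, 606, 678, 750
Δ²: 862, 1252, 1714, 2248, 2854, 3532
Δ: 975, 1837, 3089, 4803, 7051, 9905
f: 563, 1538, 3375, 6464, 11267, 18318

18318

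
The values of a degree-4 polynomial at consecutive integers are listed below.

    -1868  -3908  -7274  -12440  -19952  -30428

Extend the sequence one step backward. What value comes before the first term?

-752

D1: -2040, -3366, -5166, -7512, -10476
D2: -1326, -1800, -2346, -2964
D3: -474, -546, -618
D4: -72, -72
The fourth differences are constant at -72.
Work back: -474 + 72 = -402;  -1326 + 402 = -924;  -2040 + 924 = -1116;  -1868 + 1116 = -752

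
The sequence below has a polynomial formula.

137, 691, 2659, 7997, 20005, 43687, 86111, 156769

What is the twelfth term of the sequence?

Δ: 554 , 1968 , 5338 , 12008 , 23682 , 42424 , 70658
Δ²: 1414 , 3370 , 6670 , 11674 , 18742 , 28234
Δ³: 1956 , 3300 , 5004 , 7068 , 9492
Δ⁴: 1344 , 1704 , 2064 , 2424
Δ⁵: 360 , 360 , 360
Fifth differences constant at 360.
2424 + 360 = 2784;  9492 + 2784 = 12276;  28234 + 12276 = 40510;  70658 + 40510 = 111168;  156769 + 111168 = 267937
2784 + 360 = 3144;  12276 + 3144 = 15420;  40510 + 15420 = 55930;  111168 + 55930 = 167098;  267937 + 167098 = 435035
3144 + 360 = 3504;  15420 + 3504 = 18924;  55930 + 18924 = 74854;  167098 + 74854 = 241952;  435035 + 241952 = 676987
3504 + 360 = 3864;  18924 + 3864 = 22788;  74854 + 22788 = 97642;  241952 + 97642 = 339594;  676987 + 339594 = 1016581

1016581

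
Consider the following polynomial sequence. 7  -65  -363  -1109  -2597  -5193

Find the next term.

-9335

First differences: -72, -298, -746, -1488, -2596
Second differences: -226, -448, -742, -1108
Third differences: -222, -294, -366
Fourth differences: -72, -72
The fourth differences are constant (-72).
-366 − 72 = -438;  -1108 − 438 = -1546;  -2596 − 1546 = -4142;  -5193 − 4142 = -9335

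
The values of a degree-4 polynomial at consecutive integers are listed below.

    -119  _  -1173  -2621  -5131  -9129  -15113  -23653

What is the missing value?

Using the last 6 terms:
D1: -1448  -2510  -3998  -5984  -8540
D2: -1062  -1488  -1986  -2556
D3: -426  -498  -570
D4: -72  -72
Constant fourth difference = -72.
Extend backward: -426 + 72 = -354;  -1062 + 354 = -708;  -1448 + 708 = -740;  -1173 + 740 = -433

-433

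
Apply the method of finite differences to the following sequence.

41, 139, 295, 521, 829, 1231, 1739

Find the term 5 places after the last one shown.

6289

First differences: 98, 156, 226, 308, 402, 508
Second differences: 58, 70, 82, 94, 106
Third differences: 12, 12, 12, 12
Third differences constant at 12.
106 + 12 = 118;  508 + 118 = 626;  1739 + 626 = 2365
118 + 12 = 130;  626 + 130 = 756;  2365 + 756 = 3121
130 + 12 = 142;  756 + 142 = 898;  3121 + 898 = 4019
142 + 12 = 154;  898 + 154 = 1052;  4019 + 1052 = 5071
154 + 12 = 166;  1052 + 166 = 1218;  5071 + 1218 = 6289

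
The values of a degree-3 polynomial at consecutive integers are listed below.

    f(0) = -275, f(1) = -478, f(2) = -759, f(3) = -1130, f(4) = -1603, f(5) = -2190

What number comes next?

-2903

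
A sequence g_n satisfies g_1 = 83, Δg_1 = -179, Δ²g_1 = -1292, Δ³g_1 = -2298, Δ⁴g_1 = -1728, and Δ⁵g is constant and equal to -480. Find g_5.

-19305

Build the table forward from the leading diagonal:
D5: -480, -480, -480, -480, -480
D4: -1728, -2208, -2688, -3168, -3648
D3: -2298, -4026, -6234, -8922, -12090
D2: -1292, -3590, -7616, -13850, -22772
D1: -179, -1471, -5061, -12677, -26527
g: 83, -96, -1567, -6628, -19305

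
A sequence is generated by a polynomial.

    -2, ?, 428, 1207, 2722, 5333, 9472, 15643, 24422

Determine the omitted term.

Using the last 7 terms:
First differences: 779, 1515, 2611, 4139, 6171, 8779
Second differences: 736, 1096, 1528, 2032, 2608
Third differences: 360, 432, 504, 576
Fourth differences: 72, 72, 72
Constant fourth difference = 72.
Extend backward: 360 − 72 = 288;  736 − 288 = 448;  779 − 448 = 331;  428 − 331 = 97

97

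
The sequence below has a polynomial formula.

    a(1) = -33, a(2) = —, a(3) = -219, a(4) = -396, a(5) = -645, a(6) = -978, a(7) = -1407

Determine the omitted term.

-102

Using the last 5 terms:
-177  -249  -333  -429
-72  -84  -96
-12  -12
Constant third difference = -12.
Extend backward: -72 + 12 = -60;  -177 + 60 = -117;  -219 + 117 = -102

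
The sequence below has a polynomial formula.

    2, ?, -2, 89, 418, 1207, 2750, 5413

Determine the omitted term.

-5

Using the last 6 terms:
First differences: 91, 329, 789, 1543, 2663
Second differences: 238, 460, 754, 1120
Third differences: 222, 294, 366
Fourth differences: 72, 72
Constant fourth difference = 72.
Extend backward: 222 − 72 = 150;  238 − 150 = 88;  91 − 88 = 3;  -2 − 3 = -5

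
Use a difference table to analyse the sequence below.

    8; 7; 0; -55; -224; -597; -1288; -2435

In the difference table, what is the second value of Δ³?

-66

D1: -1, -7, -55, -169, -373, -691, -1147
D2: -6, -48, -114, -204, -318, -456
D3: -42, -66, -90, -114, -138
D4: -24, -24, -24, -24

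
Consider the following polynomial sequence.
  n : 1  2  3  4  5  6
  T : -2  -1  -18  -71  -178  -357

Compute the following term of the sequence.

-626

First differences: 1  -17  -53  -107  -179
Second differences: -18  -36  -54  -72
Third differences: -18  -18  -18
The third differences are constant (-18).
-72 − 18 = -90;  -179 − 90 = -269;  -357 − 269 = -626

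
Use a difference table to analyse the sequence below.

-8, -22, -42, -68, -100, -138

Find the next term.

-182

-14 , -20 , -26 , -32 , -38
-6 , -6 , -6 , -6
Second differences constant at -6.
-38 − 6 = -44;  -138 − 44 = -182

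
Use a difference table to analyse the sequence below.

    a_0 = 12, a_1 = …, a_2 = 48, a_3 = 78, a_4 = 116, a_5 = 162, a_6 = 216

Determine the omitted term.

26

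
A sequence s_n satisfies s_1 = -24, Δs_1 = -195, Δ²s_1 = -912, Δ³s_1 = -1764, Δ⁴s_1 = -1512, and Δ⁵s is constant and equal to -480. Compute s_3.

-1326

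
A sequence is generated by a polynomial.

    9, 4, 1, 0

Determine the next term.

First differences: -5  -3  -1
Second differences: 2  2
Constant second difference = 2, so extend:
-1 + 2 = 1;  0 + 1 = 1

1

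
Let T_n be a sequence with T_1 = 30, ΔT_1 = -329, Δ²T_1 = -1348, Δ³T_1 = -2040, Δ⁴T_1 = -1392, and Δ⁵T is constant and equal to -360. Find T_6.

-42815

Build the table forward from the leading diagonal:
D5: -360, -360, -360, -360, -360, -360
D4: -1392, -1752, -2112, -2472, -2832, -3192
D3: -2040, -3432, -5184, -7296, -9768, -12600
D2: -1348, -3388, -6820, -12004, -19300, -29068
D1: -329, -1677, -5065, -11885, -23889, -43189
T: 30, -299, -1976, -7041, -18926, -42815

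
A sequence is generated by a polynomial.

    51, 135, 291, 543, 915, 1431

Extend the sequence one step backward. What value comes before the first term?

15

First differences: 84, 156, 252, 372, 516
Second differences: 72, 96, 120, 144
Third differences: 24, 24, 24
The third differences are constant at 24.
Work back: 72 − 24 = 48;  84 − 48 = 36;  51 − 36 = 15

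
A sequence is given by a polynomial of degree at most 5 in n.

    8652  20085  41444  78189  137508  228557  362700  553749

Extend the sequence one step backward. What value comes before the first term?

3173

D1: 11433  21359  36745  59319  91049  134143  191049
D2: 9926  15386  22574  31730  43094  56906
D3: 5460  7188  9156  11364  13812
D4: 1728  1968  2208  2448
D5: 240  240  240
The fifth differences are constant at 240.
Work back: 1728 − 240 = 1488;  5460 − 1488 = 3972;  9926 − 3972 = 5954;  11433 − 5954 = 5479;  8652 − 5479 = 3173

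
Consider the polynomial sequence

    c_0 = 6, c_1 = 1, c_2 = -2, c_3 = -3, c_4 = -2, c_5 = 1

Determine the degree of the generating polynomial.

2

Δ: -5, -3, -1, 1, 3
Δ²: 2, 2, 2, 2
The second differences are constant, so the polynomial has degree 2.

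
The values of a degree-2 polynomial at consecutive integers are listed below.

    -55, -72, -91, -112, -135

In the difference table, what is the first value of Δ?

-17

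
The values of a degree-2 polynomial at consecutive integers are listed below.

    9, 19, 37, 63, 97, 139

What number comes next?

189

First differences: 10, 18, 26, 34, 42
Second differences: 8, 8, 8, 8
Constant second difference = 8, so extend:
42 + 8 = 50;  139 + 50 = 189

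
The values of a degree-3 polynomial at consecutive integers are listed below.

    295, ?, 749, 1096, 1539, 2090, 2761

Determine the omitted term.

486

Using the last 5 terms:
Δ: 347, 443, 551, 671
Δ²: 96, 108, 120
Δ³: 12, 12
Constant third difference = 12.
Extend backward: 96 − 12 = 84;  347 − 84 = 263;  749 − 263 = 486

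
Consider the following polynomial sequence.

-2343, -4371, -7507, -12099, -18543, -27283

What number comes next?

First differences: -2028, -3136, -4592, -6444, -8740
Second differences: -1108, -1456, -1852, -2296
Third differences: -348, -396, -444
Fourth differences: -48, -48
The fourth differences are constant (-48).
-444 − 48 = -492;  -2296 − 492 = -2788;  -8740 − 2788 = -11528;  -27283 − 11528 = -38811

-38811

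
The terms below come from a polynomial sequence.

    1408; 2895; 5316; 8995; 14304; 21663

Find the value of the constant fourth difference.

48

Δ: 1487, 2421, 3679, 5309, 7359
Δ²: 934, 1258, 1630, 2050
Δ³: 324, 372, 420
Δ⁴: 48, 48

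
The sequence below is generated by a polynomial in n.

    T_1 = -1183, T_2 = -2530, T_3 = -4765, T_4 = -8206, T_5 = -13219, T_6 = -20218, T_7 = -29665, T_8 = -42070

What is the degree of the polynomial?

4

Δ: -1347, -2235, -3441, -5013, -6999, -9447, -12405
Δ²: -888, -1206, -1572, -1986, -2448, -2958
Δ³: -318, -366, -414, -462, -510
Δ⁴: -48, -48, -48, -48
The fourth differences are constant, so the polynomial has degree 4.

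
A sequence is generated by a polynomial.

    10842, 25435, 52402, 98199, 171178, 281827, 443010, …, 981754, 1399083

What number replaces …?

Using the first 7 terms:
14593, 26967, 45797, 72979, 110649, 161183
12374, 18830, 27182, 37670, 50534
6456, 8352, 10488, 12864
1896, 2136, 2376
240, 240
Constant fifth difference = 240.
Extend forward: 2376 + 240 = 2616;  12864 + 2616 = 15480;  50534 + 15480 = 66014;  161183 + 66014 = 227197;  443010 + 227197 = 670207

670207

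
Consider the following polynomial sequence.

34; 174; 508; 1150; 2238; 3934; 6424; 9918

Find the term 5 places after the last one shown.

51478

140  334  642  1088  1696  2490  3494
194  308  446  608  794  1004
114  138  162  186  210
24  24  24  24
Constant fourth difference = 24, so extend:
210 + 24 = 234;  1004 + 234 = 1238;  3494 + 1238 = 4732;  9918 + 4732 = 14650
234 + 24 = 258;  1238 + 258 = 1496;  4732 + 1496 = 6228;  14650 + 6228 = 20878
258 + 24 = 282;  1496 + 282 = 1778;  6228 + 1778 = 8006;  20878 + 8006 = 28884
282 + 24 = 306;  1778 + 306 = 2084;  8006 + 2084 = 10090;  28884 + 10090 = 38974
306 + 24 = 330;  2084 + 330 = 2414;  10090 + 2414 = 12504;  38974 + 12504 = 51478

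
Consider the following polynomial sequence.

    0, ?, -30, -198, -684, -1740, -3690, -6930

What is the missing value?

0

Using the last 6 terms:
First differences: -168, -486, -1056, -1950, -3240
Second differences: -318, -570, -894, -1290
Third differences: -252, -324, -396
Fourth differences: -72, -72
Constant fourth difference = -72.
Extend backward: -252 + 72 = -180;  -318 + 180 = -138;  -168 + 138 = -30;  -30 + 30 = 0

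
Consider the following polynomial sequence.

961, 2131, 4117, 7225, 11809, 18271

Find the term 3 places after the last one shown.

53665

Δ: 1170  1986  3108  4584  6462
Δ²: 816  1122  1476  1878
Δ³: 306  354  402
Δ⁴: 48  48
Constant fourth difference = 48, so extend:
402 + 48 = 450;  1878 + 450 = 2328;  6462 + 2328 = 8790;  18271 + 8790 = 27061
450 + 48 = 498;  2328 + 498 = 2826;  8790 + 2826 = 11616;  27061 + 11616 = 38677
498 + 48 = 546;  2826 + 546 = 3372;  11616 + 3372 = 14988;  38677 + 14988 = 53665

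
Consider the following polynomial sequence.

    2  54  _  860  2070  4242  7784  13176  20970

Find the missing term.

276

Using the last 6 terms:
1210  2172  3542  5392  7794
962  1370  1850  2402
408  480  552
72  72
Constant fourth difference = 72.
Extend backward: 408 − 72 = 336;  962 − 336 = 626;  1210 − 626 = 584;  860 − 584 = 276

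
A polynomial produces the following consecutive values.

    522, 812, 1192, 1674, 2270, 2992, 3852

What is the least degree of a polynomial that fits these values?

290, 380, 482, 596, 722, 860
90, 102, 114, 126, 138
12, 12, 12, 12
The third differences are constant, so the polynomial has degree 3.

3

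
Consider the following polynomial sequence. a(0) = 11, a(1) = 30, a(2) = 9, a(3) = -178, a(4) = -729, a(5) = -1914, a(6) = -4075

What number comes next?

-7626

Δ: 19 , -21 , -187 , -551 , -1185 , -2161
Δ²: -40 , -166 , -364 , -634 , -976
Δ³: -126 , -198 , -270 , -342
Δ⁴: -72 , -72 , -72
The fourth differences are constant (-72).
-342 − 72 = -414;  -976 − 414 = -1390;  -2161 − 1390 = -3551;  -4075 − 3551 = -7626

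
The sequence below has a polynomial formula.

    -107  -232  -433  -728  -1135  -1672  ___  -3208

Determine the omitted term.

-2357

Using the first 6 terms:
D1: -125  -201  -295  -407  -537
D2: -76  -94  -112  -130
D3: -18  -18  -18
Constant third difference = -18.
Extend forward: -130 − 18 = -148;  -537 − 148 = -685;  -1672 − 685 = -2357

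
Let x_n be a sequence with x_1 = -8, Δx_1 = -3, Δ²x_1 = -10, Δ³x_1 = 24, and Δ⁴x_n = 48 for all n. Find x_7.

Build the table forward from the leading diagonal:
Δ⁴: 48, 48, 48, 48, 48, 48, 48
Δ³: 24, 72, 120, 168, 216, 264, 312
Δ²: -10, 14, 86, 206, 374, 590, 854
Δ: -3, -13, 1, 87, 293, 667, 1257
x: -8, -11, -24, -23, 64, 357, 1024

1024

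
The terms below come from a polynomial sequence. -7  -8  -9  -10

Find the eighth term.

-14

First differences: -1 , -1 , -1
The first differences are constant (-1).
-10 − 1 = -11
-11 − 1 = -12
-12 − 1 = -13
-13 − 1 = -14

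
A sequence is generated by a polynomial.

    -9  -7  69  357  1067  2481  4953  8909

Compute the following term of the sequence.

D1: 2  76  288  710  1414  2472  3956
D2: 74  212  422  704  1058  1484
D3: 138  210  282  354  426
D4: 72  72  72  72
Constant fourth difference = 72, so extend:
426 + 72 = 498;  1484 + 498 = 1982;  3956 + 1982 = 5938;  8909 + 5938 = 14847

14847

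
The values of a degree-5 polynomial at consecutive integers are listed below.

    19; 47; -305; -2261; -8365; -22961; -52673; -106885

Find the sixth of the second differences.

D1: 28, -352, -1956, -6104, -14596, -29712, -54212
D2: -380, -1604, -4148, -8492, -15116, -24500
D3: -1224, -2544, -4344, -6624, -9384
D4: -1320, -1800, -2280, -2760
D5: -480, -480, -480

-24500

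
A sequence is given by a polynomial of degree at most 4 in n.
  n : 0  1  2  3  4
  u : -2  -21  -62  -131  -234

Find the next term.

-19  -41  -69  -103
-22  -28  -34
-6  -6
Third differences constant at -6.
-34 − 6 = -40;  -103 − 40 = -143;  -234 − 143 = -377

-377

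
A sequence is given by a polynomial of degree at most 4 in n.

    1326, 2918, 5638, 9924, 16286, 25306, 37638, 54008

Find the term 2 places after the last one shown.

102126

Δ: 1592, 2720, 4286, 6362, 9020, 12332, 16370
Δ²: 1128, 1566, 2076, 2658, 3312, 4038
Δ³: 438, 510, 582, 654, 726
Δ⁴: 72, 72, 72, 72
Fourth differences constant at 72.
726 + 72 = 798;  4038 + 798 = 4836;  16370 + 4836 = 21206;  54008 + 21206 = 75214
798 + 72 = 870;  4836 + 870 = 5706;  21206 + 5706 = 26912;  75214 + 26912 = 102126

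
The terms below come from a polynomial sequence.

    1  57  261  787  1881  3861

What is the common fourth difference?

Δ: 56, 204, 526, 1094, 1980
Δ²: 148, 322, 568, 886
Δ³: 174, 246, 318
Δ⁴: 72, 72

72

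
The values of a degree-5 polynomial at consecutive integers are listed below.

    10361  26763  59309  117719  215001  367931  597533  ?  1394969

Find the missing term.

Using the first 7 terms:
First differences: 16402  32546  58410  97282  152930  229602
Second differences: 16144  25864  38872  55648  76672
Third differences: 9720  13008  16776  21024
Fourth differences: 3288  3768  4248
Fifth differences: 480  480
Constant fifth difference = 480.
Extend forward: 4248 + 480 = 4728;  21024 + 4728 = 25752;  76672 + 25752 = 102424;  229602 + 102424 = 332026;  597533 + 332026 = 929559

929559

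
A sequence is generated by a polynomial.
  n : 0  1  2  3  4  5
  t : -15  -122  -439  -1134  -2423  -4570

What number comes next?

-7887

First differences: -107 , -317 , -695 , -1289 , -2147
Second differences: -210 , -378 , -594 , -858
Third differences: -168 , -216 , -264
Fourth differences: -48 , -48
Constant fourth difference = -48, so extend:
-264 − 48 = -312;  -858 − 312 = -1170;  -2147 − 1170 = -3317;  -4570 − 3317 = -7887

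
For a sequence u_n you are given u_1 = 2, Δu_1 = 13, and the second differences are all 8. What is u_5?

102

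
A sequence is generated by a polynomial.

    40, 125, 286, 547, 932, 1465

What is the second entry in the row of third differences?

Δ: 85, 161, 261, 385, 533
Δ²: 76, 100, 124, 148
Δ³: 24, 24, 24

24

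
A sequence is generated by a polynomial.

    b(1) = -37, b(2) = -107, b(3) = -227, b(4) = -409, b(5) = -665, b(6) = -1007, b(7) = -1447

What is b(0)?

-5

-70  -120  -182  -256  -342  -440
-50  -62  -74  -86  -98
-12  -12  -12  -12
The third differences are constant at -12.
Work back: -50 + 12 = -38;  -70 + 38 = -32;  -37 + 32 = -5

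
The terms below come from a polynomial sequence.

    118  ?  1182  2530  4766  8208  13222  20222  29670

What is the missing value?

452

Using the last 7 terms:
1348, 2236, 3442, 5014, 7000, 9448
888, 1206, 1572, 1986, 2448
318, 366, 414, 462
48, 48, 48
Constant fourth difference = 48.
Extend backward: 318 − 48 = 270;  888 − 270 = 618;  1348 − 618 = 730;  1182 − 730 = 452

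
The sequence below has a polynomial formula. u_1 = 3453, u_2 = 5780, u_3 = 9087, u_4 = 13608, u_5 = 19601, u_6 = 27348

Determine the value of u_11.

Δ: 2327  3307  4521  5993  7747
Δ²: 980  1214  1472  1754
Δ³: 234  258  282
Δ⁴: 24  24
Fourth differences constant at 24.
282 + 24 = 306;  1754 + 306 = 2060;  7747 + 2060 = 9807;  27348 + 9807 = 37155
306 + 24 = 330;  2060 + 330 = 2390;  9807 + 2390 = 12197;  37155 + 12197 = 49352
330 + 24 = 354;  2390 + 354 = 2744;  12197 + 2744 = 14941;  49352 + 14941 = 64293
354 + 24 = 378;  2744 + 378 = 3122;  14941 + 3122 = 18063;  64293 + 18063 = 82356
378 + 24 = 402;  3122 + 402 = 3524;  18063 + 3524 = 21587;  82356 + 21587 = 103943

103943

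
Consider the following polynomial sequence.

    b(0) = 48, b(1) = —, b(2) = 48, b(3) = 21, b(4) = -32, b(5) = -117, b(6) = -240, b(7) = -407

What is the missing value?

55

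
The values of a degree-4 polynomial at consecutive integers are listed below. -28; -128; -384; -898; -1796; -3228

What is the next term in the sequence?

D1: -100 , -256 , -514 , -898 , -1432
D2: -156 , -258 , -384 , -534
D3: -102 , -126 , -150
D4: -24 , -24
Constant fourth difference = -24, so extend:
-150 − 24 = -174;  -534 − 174 = -708;  -1432 − 708 = -2140;  -3228 − 2140 = -5368

-5368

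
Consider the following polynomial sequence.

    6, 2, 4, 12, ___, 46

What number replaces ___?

Using the first 4 terms:
Δ: -4  2  8
Δ²: 6  6
Constant second difference = 6.
Extend forward: 8 + 6 = 14;  12 + 14 = 26

26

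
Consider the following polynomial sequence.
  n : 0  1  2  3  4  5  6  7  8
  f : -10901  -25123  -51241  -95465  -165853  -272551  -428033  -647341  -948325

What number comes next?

D1: -14222 , -26118 , -44224 , -70388 , -106698 , -155482 , -219308 , -300984
D2: -11896 , -18106 , -26164 , -36310 , -48784 , -63826 , -81676
D3: -6210 , -8058 , -10146 , -12474 , -15042 , -17850
D4: -1848 , -2088 , -2328 , -2568 , -2808
D5: -240 , -240 , -240 , -240
Constant fifth difference = -240, so extend:
-2808 − 240 = -3048;  -17850 − 3048 = -20898;  -81676 − 20898 = -102574;  -300984 − 102574 = -403558;  -948325 − 403558 = -1351883

-1351883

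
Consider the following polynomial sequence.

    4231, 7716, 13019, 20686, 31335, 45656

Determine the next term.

Δ: 3485, 5303, 7667, 10649, 14321
Δ²: 1818, 2364, 2982, 3672
Δ³: 546, 618, 690
Δ⁴: 72, 72
The fourth differences are constant (72).
690 + 72 = 762;  3672 + 762 = 4434;  14321 + 4434 = 18755;  45656 + 18755 = 64411

64411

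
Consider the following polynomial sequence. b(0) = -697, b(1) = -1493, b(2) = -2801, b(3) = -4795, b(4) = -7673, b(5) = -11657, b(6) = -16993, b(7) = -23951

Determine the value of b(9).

-43933

Δ: -796, -1308, -1994, -2878, -3984, -5336, -6958
Δ²: -512, -686, -884, -1106, -1352, -1622
Δ³: -174, -198, -222, -246, -270
Δ⁴: -24, -24, -24, -24
Fourth differences constant at -24.
-270 − 24 = -294;  -1622 − 294 = -1916;  -6958 − 1916 = -8874;  -23951 − 8874 = -32825
-294 − 24 = -318;  -1916 − 318 = -2234;  -8874 − 2234 = -11108;  -32825 − 11108 = -43933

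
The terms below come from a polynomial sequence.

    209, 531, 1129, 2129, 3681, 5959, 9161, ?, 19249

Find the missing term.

Using the first 7 terms:
Δ: 322  598  1000  1552  2278  3202
Δ²: 276  402  552  726  924
Δ³: 126  150  174  198
Δ⁴: 24  24  24
Constant fourth difference = 24.
Extend forward: 198 + 24 = 222;  924 + 222 = 1146;  3202 + 1146 = 4348;  9161 + 4348 = 13509

13509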